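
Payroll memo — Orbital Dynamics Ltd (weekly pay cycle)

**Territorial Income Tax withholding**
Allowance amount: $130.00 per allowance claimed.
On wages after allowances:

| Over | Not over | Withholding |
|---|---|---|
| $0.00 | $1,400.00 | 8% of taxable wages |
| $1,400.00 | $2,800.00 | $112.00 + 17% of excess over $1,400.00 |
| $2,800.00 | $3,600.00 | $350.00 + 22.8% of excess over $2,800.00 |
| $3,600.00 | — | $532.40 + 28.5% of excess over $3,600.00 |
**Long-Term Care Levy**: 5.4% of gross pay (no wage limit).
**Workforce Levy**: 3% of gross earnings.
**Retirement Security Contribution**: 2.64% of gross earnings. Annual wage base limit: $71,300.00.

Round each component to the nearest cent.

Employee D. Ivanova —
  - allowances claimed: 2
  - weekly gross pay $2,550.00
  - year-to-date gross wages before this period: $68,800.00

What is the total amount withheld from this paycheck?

$543.50

Territorial Income Tax: taxable = $2,550.00 − 2×$130.00 = $2,290.00
  $112.00 + 17% × ($2,290.00 − $1,400.00) = $112.00 + 17% × $890.00 = $263.30
Long-Term Care Levy: 5.4% × $2,550.00 = $137.70
Workforce Levy: 3% × $2,550.00 = $76.50
Retirement Security Contribution: cap $71,300.00 − YTD $68,800.00 = $2,500.00 subject; 2.64% × $2,500.00 = $66.00
Total: $263.30 + $137.70 + $76.50 + $66.00 = $543.50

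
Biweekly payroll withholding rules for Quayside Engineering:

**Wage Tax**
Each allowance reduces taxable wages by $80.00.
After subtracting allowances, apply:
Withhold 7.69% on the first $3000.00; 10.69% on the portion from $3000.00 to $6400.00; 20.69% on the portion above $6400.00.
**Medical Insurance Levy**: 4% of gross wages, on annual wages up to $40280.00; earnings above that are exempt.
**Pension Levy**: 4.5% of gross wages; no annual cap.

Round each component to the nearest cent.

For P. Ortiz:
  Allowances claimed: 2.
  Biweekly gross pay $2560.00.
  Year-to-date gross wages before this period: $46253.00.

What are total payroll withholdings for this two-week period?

Wage Tax: taxable = $2560.00 − 2×$80.00 = $2400.00
  7.69% × $2400.00 = $184.56
Medical Insurance Levy: YTD $46253.00 ≥ cap $40280.00 → $0.00
Pension Levy: 4.5% × $2560.00 = $115.20
Total: $184.56 + $0.00 + $115.20 = $299.76

$299.76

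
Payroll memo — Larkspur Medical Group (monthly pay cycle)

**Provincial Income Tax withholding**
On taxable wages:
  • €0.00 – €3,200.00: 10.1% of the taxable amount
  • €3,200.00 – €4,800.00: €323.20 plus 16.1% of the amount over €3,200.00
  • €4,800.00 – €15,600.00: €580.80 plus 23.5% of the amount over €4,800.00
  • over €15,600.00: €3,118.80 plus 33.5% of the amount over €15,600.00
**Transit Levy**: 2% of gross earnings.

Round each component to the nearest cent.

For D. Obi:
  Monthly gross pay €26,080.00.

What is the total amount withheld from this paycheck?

€7,151.20

Provincial Income Tax: taxable = €26,080.00
  €3,118.80 + 33.5% × (€26,080.00 − €15,600.00) = €3,118.80 + 33.5% × €10,480.00 = €6,629.60
Transit Levy: 2% × €26,080.00 = €521.60
Total: €6,629.60 + €521.60 = €7,151.20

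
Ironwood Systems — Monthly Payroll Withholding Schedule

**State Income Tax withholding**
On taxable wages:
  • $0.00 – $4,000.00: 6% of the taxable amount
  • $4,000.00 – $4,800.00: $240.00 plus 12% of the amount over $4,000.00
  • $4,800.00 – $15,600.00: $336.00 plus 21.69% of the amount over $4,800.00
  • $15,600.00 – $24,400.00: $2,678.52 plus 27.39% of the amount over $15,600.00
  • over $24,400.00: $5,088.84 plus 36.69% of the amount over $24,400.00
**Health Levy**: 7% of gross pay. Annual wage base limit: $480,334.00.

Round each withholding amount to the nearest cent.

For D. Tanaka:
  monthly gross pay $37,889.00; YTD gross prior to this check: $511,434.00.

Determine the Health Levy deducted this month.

$0.00

Health Levy: YTD $511,434.00 ≥ cap $480,334.00 → $0.00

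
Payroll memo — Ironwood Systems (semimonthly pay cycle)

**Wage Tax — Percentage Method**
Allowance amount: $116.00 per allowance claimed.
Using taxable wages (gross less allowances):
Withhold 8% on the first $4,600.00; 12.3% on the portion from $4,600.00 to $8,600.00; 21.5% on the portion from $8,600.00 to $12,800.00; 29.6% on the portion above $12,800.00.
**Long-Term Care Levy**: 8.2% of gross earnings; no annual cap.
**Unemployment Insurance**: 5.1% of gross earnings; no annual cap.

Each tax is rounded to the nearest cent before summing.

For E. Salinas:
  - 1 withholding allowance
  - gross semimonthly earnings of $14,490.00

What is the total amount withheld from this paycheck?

$4,156.07

Wage Tax: taxable = $14,490.00 − 1×$116.00 = $14,374.00
  $1,763.00 + 29.6% × ($14,374.00 − $12,800.00) = $1,763.00 + 29.6% × $1,574.00 = $2,228.90
Long-Term Care Levy: 8.2% × $14,490.00 = $1,188.18
Unemployment Insurance: 5.1% × $14,490.00 = $738.99
Total: $2,228.90 + $1,188.18 + $738.99 = $4,156.07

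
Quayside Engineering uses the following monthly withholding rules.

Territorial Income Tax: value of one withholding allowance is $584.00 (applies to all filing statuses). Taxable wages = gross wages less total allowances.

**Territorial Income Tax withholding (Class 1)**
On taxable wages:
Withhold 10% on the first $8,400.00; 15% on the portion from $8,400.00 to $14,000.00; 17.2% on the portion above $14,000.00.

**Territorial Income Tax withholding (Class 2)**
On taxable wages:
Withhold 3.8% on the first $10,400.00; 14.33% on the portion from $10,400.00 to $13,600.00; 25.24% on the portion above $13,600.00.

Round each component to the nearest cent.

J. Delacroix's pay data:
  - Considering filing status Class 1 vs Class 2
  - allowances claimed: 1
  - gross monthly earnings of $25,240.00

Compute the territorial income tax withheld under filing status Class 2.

Territorial Income Tax (Class 2): taxable = $25,240.00 − 1×$584.00 = $24,656.00
  $853.76 + 25.24% × ($24,656.00 − $13,600.00) = $853.76 + 25.24% × $11,056.00 = $3,644.29

$3,644.29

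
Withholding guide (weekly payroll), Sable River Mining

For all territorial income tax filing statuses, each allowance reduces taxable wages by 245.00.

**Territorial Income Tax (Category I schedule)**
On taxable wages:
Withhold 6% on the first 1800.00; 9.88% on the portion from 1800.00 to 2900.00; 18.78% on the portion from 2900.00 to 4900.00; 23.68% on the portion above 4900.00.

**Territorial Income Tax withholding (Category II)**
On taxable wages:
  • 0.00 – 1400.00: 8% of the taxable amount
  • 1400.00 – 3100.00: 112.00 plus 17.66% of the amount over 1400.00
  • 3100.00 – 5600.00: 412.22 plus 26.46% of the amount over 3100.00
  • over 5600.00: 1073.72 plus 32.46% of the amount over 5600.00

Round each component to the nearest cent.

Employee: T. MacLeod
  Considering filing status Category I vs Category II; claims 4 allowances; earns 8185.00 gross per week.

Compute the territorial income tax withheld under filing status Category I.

Territorial Income Tax (Category I): taxable = 8185.00 − 4×245.00 = 7205.00
  592.28 + 23.68% × (7205.00 − 4900.00) = 592.28 + 23.68% × 2305.00 = 1138.10

1138.10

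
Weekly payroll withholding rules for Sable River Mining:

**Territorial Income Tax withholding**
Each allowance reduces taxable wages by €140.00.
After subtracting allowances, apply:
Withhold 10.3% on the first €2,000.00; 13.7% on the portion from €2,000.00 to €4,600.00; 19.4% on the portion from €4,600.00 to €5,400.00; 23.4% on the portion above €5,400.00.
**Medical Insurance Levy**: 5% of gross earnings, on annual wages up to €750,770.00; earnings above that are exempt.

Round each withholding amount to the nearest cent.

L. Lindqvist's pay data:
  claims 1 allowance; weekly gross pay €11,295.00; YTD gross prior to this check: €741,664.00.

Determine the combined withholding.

Territorial Income Tax: taxable = €11,295.00 − 1×€140.00 = €11,155.00
  €717.40 + 23.4% × (€11,155.00 − €5,400.00) = €717.40 + 23.4% × €5,755.00 = €2,064.07
Medical Insurance Levy: cap €750,770.00 − YTD €741,664.00 = €9,106.00 subject; 5% × €9,106.00 = €455.30
Total: €2,064.07 + €455.30 = €2,519.37

€2,519.37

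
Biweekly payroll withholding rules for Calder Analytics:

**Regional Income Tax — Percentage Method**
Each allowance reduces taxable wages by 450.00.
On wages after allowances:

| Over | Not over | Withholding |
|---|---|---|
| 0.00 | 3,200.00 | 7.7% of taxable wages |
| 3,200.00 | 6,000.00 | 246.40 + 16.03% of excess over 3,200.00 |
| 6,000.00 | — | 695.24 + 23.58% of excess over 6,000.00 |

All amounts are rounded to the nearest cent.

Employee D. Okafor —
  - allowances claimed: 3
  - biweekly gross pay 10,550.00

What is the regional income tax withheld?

1,449.80

Regional Income Tax: taxable = 10,550.00 − 3×450.00 = 9,200.00
  695.24 + 23.58% × (9,200.00 − 6,000.00) = 695.24 + 23.58% × 3,200.00 = 1,449.80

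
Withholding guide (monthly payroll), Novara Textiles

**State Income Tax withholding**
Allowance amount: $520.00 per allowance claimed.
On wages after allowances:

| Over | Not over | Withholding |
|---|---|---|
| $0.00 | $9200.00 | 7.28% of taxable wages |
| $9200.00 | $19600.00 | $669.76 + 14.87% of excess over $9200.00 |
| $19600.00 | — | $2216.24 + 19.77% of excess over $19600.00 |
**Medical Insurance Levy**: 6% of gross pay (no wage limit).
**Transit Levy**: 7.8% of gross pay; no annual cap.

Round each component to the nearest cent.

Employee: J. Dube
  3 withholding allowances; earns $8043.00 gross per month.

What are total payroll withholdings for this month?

$1581.89

State Income Tax: taxable = $8043.00 − 3×$520.00 = $6483.00
  7.28% × $6483.00 = $471.96
Medical Insurance Levy: 6% × $8043.00 = $482.58
Transit Levy: 7.8% × $8043.00 = $627.35
Total: $471.96 + $482.58 + $627.35 = $1581.89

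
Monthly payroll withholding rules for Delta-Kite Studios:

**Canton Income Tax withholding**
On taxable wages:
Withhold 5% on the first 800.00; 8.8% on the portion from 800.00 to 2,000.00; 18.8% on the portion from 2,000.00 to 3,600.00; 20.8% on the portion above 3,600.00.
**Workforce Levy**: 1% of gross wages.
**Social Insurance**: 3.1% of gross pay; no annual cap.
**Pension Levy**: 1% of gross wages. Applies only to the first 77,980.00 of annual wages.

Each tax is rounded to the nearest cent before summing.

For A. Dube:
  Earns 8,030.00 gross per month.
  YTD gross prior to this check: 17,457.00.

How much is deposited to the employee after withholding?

6,252.63

Canton Income Tax: taxable = 8,030.00
  446.40 + 20.8% × (8,030.00 − 3,600.00) = 446.40 + 20.8% × 4,430.00 = 1,367.84
Workforce Levy: 1% × 8,030.00 = 80.30
Social Insurance: 3.1% × 8,030.00 = 248.93
Pension Levy: 1% × 8,030.00 = 80.30
Total withheld: 1,367.84 + 80.30 + 248.93 + 80.30 = 1,777.37
Net pay: 8,030.00 − 1,777.37 = 6,252.63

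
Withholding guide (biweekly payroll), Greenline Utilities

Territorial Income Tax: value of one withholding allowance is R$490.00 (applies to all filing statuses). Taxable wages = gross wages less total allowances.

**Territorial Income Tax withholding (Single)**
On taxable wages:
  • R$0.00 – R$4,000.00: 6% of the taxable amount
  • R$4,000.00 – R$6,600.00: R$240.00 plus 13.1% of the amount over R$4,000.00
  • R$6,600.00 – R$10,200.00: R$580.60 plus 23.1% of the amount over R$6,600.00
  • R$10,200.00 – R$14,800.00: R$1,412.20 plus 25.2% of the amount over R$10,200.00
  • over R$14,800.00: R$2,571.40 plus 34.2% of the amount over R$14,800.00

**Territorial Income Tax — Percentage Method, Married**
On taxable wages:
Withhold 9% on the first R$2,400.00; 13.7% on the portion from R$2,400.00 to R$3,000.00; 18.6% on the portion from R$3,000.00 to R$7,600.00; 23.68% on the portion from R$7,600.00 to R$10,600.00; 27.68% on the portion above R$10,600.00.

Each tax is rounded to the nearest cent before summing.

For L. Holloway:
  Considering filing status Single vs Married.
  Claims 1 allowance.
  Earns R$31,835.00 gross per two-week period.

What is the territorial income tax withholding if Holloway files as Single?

Territorial Income Tax (Single): taxable = R$31,835.00 − 1×R$490.00 = R$31,345.00
  R$2,571.40 + 34.2% × (R$31,345.00 − R$14,800.00) = R$2,571.40 + 34.2% × R$16,545.00 = R$8,229.79

R$8,229.79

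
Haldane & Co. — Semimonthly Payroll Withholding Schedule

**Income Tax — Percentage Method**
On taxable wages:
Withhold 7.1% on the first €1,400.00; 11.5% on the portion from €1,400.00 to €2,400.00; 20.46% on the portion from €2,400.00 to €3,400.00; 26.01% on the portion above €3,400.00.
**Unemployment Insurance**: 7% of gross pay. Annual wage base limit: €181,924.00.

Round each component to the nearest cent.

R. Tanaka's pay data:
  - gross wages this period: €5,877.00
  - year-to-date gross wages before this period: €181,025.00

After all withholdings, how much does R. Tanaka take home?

Income Tax: taxable = €5,877.00
  €419.00 + 26.01% × (€5,877.00 − €3,400.00) = €419.00 + 26.01% × €2,477.00 = €1,063.27
Unemployment Insurance: cap €181,924.00 − YTD €181,025.00 = €899.00 subject; 7% × €899.00 = €62.93
Total withheld: €1,063.27 + €62.93 = €1,126.20
Net pay: €5,877.00 − €1,126.20 = €4,750.80

€4,750.80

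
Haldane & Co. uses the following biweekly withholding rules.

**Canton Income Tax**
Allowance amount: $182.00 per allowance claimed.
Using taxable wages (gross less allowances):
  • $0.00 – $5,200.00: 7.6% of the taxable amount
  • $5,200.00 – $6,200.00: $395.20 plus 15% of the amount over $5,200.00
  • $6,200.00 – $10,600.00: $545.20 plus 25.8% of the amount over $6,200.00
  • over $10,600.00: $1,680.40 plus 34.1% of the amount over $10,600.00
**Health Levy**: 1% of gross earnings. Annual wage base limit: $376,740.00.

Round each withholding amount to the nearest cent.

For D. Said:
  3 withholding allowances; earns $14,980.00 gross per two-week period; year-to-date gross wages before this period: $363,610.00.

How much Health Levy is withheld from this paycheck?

Health Levy: cap $376,740.00 − YTD $363,610.00 = $13,130.00 subject; 1% × $13,130.00 = $131.30

$131.30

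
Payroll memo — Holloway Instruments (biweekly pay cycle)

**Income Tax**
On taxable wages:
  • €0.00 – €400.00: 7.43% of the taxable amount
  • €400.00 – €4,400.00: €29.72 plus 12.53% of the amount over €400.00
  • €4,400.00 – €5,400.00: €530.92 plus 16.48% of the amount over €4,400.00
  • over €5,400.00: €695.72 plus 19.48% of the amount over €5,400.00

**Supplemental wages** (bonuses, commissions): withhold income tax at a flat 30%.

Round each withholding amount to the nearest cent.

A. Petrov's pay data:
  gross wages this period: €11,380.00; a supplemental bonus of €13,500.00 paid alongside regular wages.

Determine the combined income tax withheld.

€5,910.62

Income Tax: taxable = €11,380.00
  €695.72 + 19.48% × (€11,380.00 − €5,400.00) = €695.72 + 19.48% × €5,980.00 = €1,860.62
Supplemental (30% flat on bonus): 30% × €13,500.00 = €4,050.00
Total income tax: €1,860.62 + €4,050.00 = €5,910.62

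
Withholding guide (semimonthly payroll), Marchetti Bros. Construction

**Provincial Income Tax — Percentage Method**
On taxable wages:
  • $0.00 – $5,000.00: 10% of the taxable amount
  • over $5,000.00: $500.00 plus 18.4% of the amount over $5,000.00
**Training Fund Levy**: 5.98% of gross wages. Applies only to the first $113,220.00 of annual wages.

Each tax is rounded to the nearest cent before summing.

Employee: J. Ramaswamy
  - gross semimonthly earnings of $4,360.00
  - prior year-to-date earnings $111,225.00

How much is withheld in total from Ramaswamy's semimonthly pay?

$555.30

Provincial Income Tax: taxable = $4,360.00
  10% × $4,360.00 = $436.00
Training Fund Levy: cap $113,220.00 − YTD $111,225.00 = $1,995.00 subject; 5.98% × $1,995.00 = $119.30
Total: $436.00 + $119.30 = $555.30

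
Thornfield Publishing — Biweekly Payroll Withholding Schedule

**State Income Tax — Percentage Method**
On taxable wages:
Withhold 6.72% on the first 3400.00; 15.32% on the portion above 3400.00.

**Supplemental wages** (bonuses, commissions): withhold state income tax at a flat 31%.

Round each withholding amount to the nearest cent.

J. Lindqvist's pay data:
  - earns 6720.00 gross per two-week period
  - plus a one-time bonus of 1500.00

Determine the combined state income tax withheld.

1202.10

State Income Tax: taxable = 6720.00
  228.48 + 15.32% × (6720.00 − 3400.00) = 228.48 + 15.32% × 3320.00 = 737.10
Supplemental (31% flat on bonus): 31% × 1500.00 = 465.00
Total state income tax: 737.10 + 465.00 = 1202.10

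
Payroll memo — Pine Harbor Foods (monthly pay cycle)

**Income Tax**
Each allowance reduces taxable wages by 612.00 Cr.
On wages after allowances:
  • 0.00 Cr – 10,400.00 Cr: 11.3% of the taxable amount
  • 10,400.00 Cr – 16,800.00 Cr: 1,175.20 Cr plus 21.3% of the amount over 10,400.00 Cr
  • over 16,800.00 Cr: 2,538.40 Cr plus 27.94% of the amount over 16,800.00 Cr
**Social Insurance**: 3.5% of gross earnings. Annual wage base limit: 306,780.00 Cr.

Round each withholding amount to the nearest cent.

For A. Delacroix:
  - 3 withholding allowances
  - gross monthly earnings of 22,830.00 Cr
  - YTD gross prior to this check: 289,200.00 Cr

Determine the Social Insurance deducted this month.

Social Insurance: cap 306,780.00 Cr − YTD 289,200.00 Cr = 17,580.00 Cr subject; 3.5% × 17,580.00 Cr = 615.30 Cr

615.30 Cr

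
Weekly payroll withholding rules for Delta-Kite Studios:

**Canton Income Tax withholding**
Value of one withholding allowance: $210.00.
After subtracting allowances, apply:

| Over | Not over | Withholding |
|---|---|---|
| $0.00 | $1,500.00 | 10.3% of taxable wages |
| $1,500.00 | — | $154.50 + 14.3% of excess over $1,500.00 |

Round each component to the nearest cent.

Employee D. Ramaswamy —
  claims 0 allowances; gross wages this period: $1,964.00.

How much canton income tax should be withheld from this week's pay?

$220.85

Canton Income Tax: taxable = $1,964.00
  $154.50 + 14.3% × ($1,964.00 − $1,500.00) = $154.50 + 14.3% × $464.00 = $220.85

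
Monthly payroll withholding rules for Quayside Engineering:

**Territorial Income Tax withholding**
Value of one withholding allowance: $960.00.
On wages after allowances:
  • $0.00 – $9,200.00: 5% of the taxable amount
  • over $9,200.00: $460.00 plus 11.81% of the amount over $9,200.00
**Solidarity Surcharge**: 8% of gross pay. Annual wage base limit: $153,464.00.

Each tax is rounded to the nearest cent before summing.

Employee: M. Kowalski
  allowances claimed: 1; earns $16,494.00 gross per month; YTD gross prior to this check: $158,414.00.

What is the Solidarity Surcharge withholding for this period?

Solidarity Surcharge: YTD $158,414.00 ≥ cap $153,464.00 → $0.00

$0.00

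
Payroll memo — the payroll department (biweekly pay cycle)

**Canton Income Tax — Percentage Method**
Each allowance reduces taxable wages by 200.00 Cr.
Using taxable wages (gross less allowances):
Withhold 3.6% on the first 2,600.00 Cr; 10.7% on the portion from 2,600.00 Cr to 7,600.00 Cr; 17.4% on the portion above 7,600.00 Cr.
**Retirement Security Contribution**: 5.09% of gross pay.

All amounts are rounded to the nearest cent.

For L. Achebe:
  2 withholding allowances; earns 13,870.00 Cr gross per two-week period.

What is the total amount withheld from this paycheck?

2,355.96 Cr

Canton Income Tax: taxable = 13,870.00 Cr − 2×200.00 Cr = 13,470.00 Cr
  628.60 Cr + 17.4% × (13,470.00 Cr − 7,600.00 Cr) = 628.60 Cr + 17.4% × 5,870.00 Cr = 1,649.98 Cr
Retirement Security Contribution: 5.09% × 13,870.00 Cr = 705.98 Cr
Total: 1,649.98 Cr + 705.98 Cr = 2,355.96 Cr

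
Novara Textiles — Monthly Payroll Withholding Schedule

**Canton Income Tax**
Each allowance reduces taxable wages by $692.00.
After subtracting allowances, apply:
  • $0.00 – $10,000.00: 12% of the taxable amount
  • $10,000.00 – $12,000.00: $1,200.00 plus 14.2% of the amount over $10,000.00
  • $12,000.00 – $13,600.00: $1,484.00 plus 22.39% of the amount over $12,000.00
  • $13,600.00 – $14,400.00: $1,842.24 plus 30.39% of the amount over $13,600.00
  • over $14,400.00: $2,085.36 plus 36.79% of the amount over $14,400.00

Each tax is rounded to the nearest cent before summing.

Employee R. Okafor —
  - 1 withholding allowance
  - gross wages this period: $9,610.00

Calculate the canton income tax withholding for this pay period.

$1,070.16

Canton Income Tax: taxable = $9,610.00 − 1×$692.00 = $8,918.00
  12% × $8,918.00 = $1,070.16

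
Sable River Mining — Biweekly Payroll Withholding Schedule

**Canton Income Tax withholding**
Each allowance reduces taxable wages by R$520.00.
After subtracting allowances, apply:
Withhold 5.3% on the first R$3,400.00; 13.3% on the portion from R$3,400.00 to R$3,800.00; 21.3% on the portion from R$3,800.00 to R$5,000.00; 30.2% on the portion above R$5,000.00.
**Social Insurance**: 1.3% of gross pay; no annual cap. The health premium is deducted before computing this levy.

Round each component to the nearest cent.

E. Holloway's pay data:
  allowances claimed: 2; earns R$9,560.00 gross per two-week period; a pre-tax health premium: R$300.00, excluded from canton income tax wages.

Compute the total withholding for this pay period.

R$1,581.82

Canton Income Tax: taxable = R$9,560.00 − R$300.00 − 2×R$520.00 = R$8,220.00
  R$489.00 + 30.2% × (R$8,220.00 − R$5,000.00) = R$489.00 + 30.2% × R$3,220.00 = R$1,461.44
Social Insurance: 1.3% × R$9,260.00 = R$120.38
Total: R$1,461.44 + R$120.38 = R$1,581.82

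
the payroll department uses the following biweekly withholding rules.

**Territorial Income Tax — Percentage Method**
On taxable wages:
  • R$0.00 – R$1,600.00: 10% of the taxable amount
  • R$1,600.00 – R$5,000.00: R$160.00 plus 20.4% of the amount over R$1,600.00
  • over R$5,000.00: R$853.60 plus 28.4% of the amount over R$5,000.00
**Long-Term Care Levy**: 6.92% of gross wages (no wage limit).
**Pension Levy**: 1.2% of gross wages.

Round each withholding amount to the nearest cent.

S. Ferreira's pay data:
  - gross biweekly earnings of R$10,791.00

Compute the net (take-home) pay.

R$7,416.53

Territorial Income Tax: taxable = R$10,791.00
  R$853.60 + 28.4% × (R$10,791.00 − R$5,000.00) = R$853.60 + 28.4% × R$5,791.00 = R$2,498.24
Long-Term Care Levy: 6.92% × R$10,791.00 = R$746.74
Pension Levy: 1.2% × R$10,791.00 = R$129.49
Total withheld: R$2,498.24 + R$746.74 + R$129.49 = R$3,374.47
Net pay: R$10,791.00 − R$3,374.47 = R$7,416.53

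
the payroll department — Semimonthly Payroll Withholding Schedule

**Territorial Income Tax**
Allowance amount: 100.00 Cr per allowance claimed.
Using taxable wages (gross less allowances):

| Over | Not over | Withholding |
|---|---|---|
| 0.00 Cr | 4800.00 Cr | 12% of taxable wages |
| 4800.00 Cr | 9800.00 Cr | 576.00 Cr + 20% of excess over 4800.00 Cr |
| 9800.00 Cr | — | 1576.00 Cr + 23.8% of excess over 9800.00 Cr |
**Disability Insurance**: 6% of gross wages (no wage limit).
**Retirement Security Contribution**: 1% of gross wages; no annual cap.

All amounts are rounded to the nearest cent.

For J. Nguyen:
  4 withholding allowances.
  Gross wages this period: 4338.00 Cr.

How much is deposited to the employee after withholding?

Territorial Income Tax: taxable = 4338.00 Cr − 4×100.00 Cr = 3938.00 Cr
  12% × 3938.00 Cr = 472.56 Cr
Disability Insurance: 6% × 4338.00 Cr = 260.28 Cr
Retirement Security Contribution: 1% × 4338.00 Cr = 43.38 Cr
Total withheld: 472.56 Cr + 260.28 Cr + 43.38 Cr = 776.22 Cr
Net pay: 4338.00 Cr − 776.22 Cr = 3561.78 Cr

3561.78 Cr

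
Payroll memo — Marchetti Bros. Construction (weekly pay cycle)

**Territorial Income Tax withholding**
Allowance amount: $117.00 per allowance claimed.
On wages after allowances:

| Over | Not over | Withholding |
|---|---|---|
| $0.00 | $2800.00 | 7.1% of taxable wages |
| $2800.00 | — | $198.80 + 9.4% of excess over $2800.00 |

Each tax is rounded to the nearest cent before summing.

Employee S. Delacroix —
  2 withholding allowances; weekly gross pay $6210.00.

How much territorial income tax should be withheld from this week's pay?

$497.34

Territorial Income Tax: taxable = $6210.00 − 2×$117.00 = $5976.00
  $198.80 + 9.4% × ($5976.00 − $2800.00) = $198.80 + 9.4% × $3176.00 = $497.34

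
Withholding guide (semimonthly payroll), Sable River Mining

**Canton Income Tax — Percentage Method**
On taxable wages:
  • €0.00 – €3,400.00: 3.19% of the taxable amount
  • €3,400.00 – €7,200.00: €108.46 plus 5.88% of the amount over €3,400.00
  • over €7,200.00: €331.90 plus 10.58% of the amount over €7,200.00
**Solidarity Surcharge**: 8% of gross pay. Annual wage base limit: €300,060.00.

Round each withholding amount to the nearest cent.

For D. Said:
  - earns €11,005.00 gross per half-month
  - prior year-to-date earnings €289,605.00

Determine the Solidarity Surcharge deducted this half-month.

Solidarity Surcharge: cap €300,060.00 − YTD €289,605.00 = €10,455.00 subject; 8% × €10,455.00 = €836.40

€836.40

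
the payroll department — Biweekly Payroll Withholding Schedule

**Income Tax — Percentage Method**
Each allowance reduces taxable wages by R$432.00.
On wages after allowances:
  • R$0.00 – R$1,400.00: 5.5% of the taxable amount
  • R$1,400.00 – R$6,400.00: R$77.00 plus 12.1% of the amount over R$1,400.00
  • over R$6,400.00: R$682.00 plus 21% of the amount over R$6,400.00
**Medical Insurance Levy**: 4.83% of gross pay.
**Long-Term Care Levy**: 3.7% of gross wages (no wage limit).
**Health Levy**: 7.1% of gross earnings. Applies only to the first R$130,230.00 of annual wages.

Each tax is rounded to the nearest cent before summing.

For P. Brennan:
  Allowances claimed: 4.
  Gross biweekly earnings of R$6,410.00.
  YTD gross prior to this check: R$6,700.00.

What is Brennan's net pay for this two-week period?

R$4,934.00

Income Tax: taxable = R$6,410.00 − 4×R$432.00 = R$4,682.00
  R$77.00 + 12.1% × (R$4,682.00 − R$1,400.00) = R$77.00 + 12.1% × R$3,282.00 = R$474.12
Medical Insurance Levy: 4.83% × R$6,410.00 = R$309.60
Long-Term Care Levy: 3.7% × R$6,410.00 = R$237.17
Health Levy: 7.1% × R$6,410.00 = R$455.11
Total withheld: R$474.12 + R$309.60 + R$237.17 + R$455.11 = R$1,476.00
Net pay: R$6,410.00 − R$1,476.00 = R$4,934.00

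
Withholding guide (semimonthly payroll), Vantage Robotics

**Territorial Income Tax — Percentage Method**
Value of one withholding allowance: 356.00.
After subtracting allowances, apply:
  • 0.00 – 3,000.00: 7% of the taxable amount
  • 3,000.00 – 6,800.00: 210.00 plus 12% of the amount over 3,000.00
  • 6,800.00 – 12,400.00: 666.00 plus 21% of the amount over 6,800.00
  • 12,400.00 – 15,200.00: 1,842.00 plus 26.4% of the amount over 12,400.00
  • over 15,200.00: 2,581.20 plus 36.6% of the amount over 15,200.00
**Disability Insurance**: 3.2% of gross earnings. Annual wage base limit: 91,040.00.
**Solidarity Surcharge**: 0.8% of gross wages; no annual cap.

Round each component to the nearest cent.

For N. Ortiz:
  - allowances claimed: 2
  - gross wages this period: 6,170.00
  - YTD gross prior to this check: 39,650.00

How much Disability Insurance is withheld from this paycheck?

197.44

Disability Insurance: 3.2% × 6,170.00 = 197.44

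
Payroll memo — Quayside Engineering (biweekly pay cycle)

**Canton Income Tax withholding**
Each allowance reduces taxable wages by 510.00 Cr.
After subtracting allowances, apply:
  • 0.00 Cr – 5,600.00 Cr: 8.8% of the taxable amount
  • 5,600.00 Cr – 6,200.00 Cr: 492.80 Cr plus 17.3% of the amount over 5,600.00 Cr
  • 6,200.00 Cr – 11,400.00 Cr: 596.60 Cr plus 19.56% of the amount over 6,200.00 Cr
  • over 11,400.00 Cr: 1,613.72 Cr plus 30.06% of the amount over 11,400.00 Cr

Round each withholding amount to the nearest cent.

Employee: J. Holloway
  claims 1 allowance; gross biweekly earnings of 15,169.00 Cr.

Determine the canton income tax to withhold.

2,593.38 Cr

Canton Income Tax: taxable = 15,169.00 Cr − 1×510.00 Cr = 14,659.00 Cr
  1,613.72 Cr + 30.06% × (14,659.00 Cr − 11,400.00 Cr) = 1,613.72 Cr + 30.06% × 3,259.00 Cr = 2,593.38 Cr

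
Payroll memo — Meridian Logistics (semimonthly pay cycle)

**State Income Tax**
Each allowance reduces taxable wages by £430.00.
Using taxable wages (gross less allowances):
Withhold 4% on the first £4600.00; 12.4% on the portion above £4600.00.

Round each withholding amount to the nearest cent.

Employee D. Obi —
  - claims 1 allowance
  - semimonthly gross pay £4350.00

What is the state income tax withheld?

£156.80

State Income Tax: taxable = £4350.00 − 1×£430.00 = £3920.00
  4% × £3920.00 = £156.80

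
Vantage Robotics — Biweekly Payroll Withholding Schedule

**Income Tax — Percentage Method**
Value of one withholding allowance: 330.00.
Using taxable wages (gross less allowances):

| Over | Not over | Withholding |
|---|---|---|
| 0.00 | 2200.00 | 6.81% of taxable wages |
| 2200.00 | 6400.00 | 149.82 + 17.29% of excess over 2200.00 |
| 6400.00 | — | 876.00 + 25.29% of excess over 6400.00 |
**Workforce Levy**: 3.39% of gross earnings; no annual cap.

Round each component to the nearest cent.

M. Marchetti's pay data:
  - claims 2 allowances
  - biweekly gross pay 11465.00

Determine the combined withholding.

Income Tax: taxable = 11465.00 − 2×330.00 = 10805.00
  876.00 + 25.29% × (10805.00 − 6400.00) = 876.00 + 25.29% × 4405.00 = 1990.02
Workforce Levy: 3.39% × 11465.00 = 388.66
Total: 1990.02 + 388.66 = 2378.68

2378.68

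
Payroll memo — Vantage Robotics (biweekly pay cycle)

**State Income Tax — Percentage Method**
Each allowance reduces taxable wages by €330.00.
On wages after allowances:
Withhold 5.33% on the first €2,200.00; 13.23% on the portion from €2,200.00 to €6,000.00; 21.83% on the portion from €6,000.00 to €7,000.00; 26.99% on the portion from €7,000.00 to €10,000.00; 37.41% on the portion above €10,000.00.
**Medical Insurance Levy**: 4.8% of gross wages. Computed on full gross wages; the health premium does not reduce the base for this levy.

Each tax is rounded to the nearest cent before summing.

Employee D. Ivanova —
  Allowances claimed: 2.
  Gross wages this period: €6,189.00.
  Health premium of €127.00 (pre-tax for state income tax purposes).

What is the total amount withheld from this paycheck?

State Income Tax: taxable = €6,189.00 − €127.00 − 2×€330.00 = €5,402.00
  €117.26 + 13.23% × (€5,402.00 − €2,200.00) = €117.26 + 13.23% × €3,202.00 = €540.88
Medical Insurance Levy: 4.8% × €6,189.00 = €297.07
Total: €540.88 + €297.07 = €837.95

€837.95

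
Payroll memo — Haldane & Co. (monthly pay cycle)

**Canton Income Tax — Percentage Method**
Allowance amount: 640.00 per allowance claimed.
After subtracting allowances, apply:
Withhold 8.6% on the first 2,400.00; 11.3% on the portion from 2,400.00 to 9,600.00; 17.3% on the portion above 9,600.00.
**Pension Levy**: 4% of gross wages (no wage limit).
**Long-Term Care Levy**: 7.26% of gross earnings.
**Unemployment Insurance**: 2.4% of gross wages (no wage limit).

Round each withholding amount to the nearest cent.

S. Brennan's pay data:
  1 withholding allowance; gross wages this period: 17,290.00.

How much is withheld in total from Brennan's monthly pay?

4,601.46

Canton Income Tax: taxable = 17,290.00 − 1×640.00 = 16,650.00
  1,020.00 + 17.3% × (16,650.00 − 9,600.00) = 1,020.00 + 17.3% × 7,050.00 = 2,239.65
Pension Levy: 4% × 17,290.00 = 691.60
Long-Term Care Levy: 7.26% × 17,290.00 = 1,255.25
Unemployment Insurance: 2.4% × 17,290.00 = 414.96
Total: 2,239.65 + 691.60 + 1,255.25 + 414.96 = 4,601.46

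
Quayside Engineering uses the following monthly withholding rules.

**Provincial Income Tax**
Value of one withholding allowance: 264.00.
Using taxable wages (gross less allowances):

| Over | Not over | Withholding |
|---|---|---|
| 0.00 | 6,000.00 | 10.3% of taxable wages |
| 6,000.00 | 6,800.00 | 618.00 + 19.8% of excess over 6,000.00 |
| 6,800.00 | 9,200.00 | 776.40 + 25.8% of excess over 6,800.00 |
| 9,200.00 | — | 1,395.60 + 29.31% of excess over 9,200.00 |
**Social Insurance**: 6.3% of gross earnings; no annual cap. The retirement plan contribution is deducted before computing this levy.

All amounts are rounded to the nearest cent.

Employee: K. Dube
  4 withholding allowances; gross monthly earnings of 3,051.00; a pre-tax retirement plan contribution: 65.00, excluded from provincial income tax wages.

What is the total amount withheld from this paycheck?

Provincial Income Tax: taxable = 3,051.00 − 65.00 − 4×264.00 = 1,930.00
  10.3% × 1,930.00 = 198.79
Social Insurance: 6.3% × 2,986.00 = 188.12
Total: 198.79 + 188.12 = 386.91

386.91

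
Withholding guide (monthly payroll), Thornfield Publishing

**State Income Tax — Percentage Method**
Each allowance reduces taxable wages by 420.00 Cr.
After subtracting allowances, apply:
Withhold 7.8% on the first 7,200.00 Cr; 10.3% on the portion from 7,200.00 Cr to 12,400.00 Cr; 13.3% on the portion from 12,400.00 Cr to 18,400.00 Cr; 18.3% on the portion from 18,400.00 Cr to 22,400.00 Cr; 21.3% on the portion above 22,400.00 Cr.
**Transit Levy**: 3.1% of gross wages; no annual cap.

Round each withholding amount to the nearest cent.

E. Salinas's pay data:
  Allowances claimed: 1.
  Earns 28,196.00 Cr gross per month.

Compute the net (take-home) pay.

State Income Tax: taxable = 28,196.00 Cr − 1×420.00 Cr = 27,776.00 Cr
  2,627.20 Cr + 21.3% × (27,776.00 Cr − 22,400.00 Cr) = 2,627.20 Cr + 21.3% × 5,376.00 Cr = 3,772.29 Cr
Transit Levy: 3.1% × 28,196.00 Cr = 874.08 Cr
Total withheld: 3,772.29 Cr + 874.08 Cr = 4,646.37 Cr
Net pay: 28,196.00 Cr − 4,646.37 Cr = 23,549.63 Cr

23,549.63 Cr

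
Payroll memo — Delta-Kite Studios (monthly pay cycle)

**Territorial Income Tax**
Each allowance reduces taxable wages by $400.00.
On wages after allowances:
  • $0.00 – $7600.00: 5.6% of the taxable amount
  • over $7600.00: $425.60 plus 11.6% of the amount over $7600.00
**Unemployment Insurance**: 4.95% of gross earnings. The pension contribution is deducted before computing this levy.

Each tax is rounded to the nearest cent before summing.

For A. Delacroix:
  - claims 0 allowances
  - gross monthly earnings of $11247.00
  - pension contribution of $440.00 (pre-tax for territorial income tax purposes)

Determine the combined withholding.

Territorial Income Tax: taxable = $11247.00 − $440.00 = $10807.00
  $425.60 + 11.6% × ($10807.00 − $7600.00) = $425.60 + 11.6% × $3207.00 = $797.61
Unemployment Insurance: 4.95% × $10807.00 = $534.95
Total: $797.61 + $534.95 = $1332.56

$1332.56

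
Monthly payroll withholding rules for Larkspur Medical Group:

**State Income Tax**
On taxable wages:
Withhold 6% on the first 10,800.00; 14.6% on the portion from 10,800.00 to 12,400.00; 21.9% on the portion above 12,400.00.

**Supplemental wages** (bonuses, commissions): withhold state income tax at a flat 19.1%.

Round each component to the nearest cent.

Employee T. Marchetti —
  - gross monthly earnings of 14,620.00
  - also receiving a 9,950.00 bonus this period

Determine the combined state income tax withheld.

State Income Tax: taxable = 14,620.00
  881.60 + 21.9% × (14,620.00 − 12,400.00) = 881.60 + 21.9% × 2,220.00 = 1,367.78
Supplemental (19.1% flat on bonus): 19.1% × 9,950.00 = 1,900.45
Total state income tax: 1,367.78 + 1,900.45 = 3,268.23

3,268.23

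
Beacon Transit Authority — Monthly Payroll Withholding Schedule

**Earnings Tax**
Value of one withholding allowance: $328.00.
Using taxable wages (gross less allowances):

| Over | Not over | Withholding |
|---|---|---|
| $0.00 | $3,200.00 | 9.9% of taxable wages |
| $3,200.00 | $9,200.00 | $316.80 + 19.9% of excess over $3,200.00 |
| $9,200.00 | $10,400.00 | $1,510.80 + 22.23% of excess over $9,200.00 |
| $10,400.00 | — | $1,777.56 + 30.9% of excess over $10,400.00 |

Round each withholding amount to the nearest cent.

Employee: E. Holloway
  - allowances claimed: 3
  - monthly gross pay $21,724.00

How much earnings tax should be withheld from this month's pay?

$4,972.62

Earnings Tax: taxable = $21,724.00 − 3×$328.00 = $20,740.00
  $1,777.56 + 30.9% × ($20,740.00 − $10,400.00) = $1,777.56 + 30.9% × $10,340.00 = $4,972.62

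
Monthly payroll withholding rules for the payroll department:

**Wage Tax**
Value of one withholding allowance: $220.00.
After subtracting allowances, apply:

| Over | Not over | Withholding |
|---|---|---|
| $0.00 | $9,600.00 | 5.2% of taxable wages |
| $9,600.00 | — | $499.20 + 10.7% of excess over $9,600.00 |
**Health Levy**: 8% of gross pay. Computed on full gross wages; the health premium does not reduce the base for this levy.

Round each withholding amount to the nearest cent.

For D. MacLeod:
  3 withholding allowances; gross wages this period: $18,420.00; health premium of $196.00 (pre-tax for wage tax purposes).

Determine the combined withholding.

Wage Tax: taxable = $18,420.00 − $196.00 − 3×$220.00 = $17,564.00
  $499.20 + 10.7% × ($17,564.00 − $9,600.00) = $499.20 + 10.7% × $7,964.00 = $1,351.35
Health Levy: 8% × $18,420.00 = $1,473.60
Total: $1,351.35 + $1,473.60 = $2,824.95

$2,824.95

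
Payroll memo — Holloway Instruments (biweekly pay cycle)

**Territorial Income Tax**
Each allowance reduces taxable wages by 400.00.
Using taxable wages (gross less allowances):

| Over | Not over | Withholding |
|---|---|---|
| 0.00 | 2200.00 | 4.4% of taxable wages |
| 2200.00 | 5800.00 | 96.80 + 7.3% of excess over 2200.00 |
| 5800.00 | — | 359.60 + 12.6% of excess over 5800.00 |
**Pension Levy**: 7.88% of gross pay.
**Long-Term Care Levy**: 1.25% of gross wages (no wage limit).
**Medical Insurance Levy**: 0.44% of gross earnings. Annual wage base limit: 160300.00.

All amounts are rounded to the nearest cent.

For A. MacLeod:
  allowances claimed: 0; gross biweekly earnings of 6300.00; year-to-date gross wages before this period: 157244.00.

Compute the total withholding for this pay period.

Territorial Income Tax: taxable = 6300.00
  359.60 + 12.6% × (6300.00 − 5800.00) = 359.60 + 12.6% × 500.00 = 422.60
Pension Levy: 7.88% × 6300.00 = 496.44
Long-Term Care Levy: 1.25% × 6300.00 = 78.75
Medical Insurance Levy: cap 160300.00 − YTD 157244.00 = 3056.00 subject; 0.44% × 3056.00 = 13.45
Total: 422.60 + 496.44 + 78.75 + 13.45 = 1011.24

1011.24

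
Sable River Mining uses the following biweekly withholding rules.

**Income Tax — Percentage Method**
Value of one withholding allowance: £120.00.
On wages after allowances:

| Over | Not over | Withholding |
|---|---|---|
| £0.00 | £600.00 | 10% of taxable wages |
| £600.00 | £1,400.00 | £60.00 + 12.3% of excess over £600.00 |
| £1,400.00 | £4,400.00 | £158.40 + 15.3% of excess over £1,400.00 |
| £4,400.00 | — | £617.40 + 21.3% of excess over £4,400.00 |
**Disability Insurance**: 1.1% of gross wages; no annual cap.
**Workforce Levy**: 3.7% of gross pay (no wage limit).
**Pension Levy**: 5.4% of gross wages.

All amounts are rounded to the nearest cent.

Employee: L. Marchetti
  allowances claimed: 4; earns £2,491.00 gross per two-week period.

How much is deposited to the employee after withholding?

£1,985.04

Income Tax: taxable = £2,491.00 − 4×£120.00 = £2,011.00
  £158.40 + 15.3% × (£2,011.00 − £1,400.00) = £158.40 + 15.3% × £611.00 = £251.88
Disability Insurance: 1.1% × £2,491.00 = £27.40
Workforce Levy: 3.7% × £2,491.00 = £92.17
Pension Levy: 5.4% × £2,491.00 = £134.51
Total withheld: £251.88 + £27.40 + £92.17 + £134.51 = £505.96
Net pay: £2,491.00 − £505.96 = £1,985.04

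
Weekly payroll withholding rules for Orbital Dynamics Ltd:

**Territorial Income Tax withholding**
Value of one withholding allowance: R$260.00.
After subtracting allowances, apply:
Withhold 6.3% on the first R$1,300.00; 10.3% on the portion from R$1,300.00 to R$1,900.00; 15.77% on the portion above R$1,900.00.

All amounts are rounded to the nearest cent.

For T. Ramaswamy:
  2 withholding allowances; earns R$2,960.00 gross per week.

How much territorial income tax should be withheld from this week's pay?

Territorial Income Tax: taxable = R$2,960.00 − 2×R$260.00 = R$2,440.00
  R$143.70 + 15.77% × (R$2,440.00 − R$1,900.00) = R$143.70 + 15.77% × R$540.00 = R$228.86

R$228.86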